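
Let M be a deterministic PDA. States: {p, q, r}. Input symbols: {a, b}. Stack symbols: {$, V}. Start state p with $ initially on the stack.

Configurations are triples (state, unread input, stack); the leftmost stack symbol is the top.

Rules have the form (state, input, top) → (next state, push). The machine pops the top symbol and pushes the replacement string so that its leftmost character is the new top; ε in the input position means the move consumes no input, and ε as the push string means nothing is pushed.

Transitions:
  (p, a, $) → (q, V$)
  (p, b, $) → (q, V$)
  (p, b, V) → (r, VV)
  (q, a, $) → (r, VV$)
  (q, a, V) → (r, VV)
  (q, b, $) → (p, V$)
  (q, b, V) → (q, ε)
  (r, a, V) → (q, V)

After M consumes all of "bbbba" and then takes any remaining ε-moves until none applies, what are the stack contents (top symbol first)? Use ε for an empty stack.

(p, bbbba, $)
  read b, top $: go to q, push V$ → (q, bbba, V$)
  read b, top V: go to q, push ε → (q, bba, $)
  read b, top $: go to p, push V$ → (p, ba, V$)
  read b, top V: go to r, push VV → (r, a, VV$)
  read a, top V: go to q, push V → (q, ε, VV$)
All input consumed in state q with stack VV$.

VV$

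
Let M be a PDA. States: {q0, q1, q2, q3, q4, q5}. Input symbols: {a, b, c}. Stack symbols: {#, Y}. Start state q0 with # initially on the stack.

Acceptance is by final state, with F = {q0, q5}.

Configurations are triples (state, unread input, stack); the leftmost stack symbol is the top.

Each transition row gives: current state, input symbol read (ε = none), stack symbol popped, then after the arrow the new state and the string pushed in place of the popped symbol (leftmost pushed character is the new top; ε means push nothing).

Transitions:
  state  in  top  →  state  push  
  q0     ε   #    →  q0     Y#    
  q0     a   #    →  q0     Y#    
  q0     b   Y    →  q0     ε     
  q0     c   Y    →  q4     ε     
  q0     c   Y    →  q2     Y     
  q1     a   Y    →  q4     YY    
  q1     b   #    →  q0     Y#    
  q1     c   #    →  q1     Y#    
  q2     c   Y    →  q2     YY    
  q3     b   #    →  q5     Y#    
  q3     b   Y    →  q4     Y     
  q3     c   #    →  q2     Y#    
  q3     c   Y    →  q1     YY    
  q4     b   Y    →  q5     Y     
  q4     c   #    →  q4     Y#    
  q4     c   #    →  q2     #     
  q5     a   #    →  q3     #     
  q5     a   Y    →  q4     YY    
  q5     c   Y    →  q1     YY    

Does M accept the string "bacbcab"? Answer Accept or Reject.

No computation consumes all input and reaches a final state.

Reject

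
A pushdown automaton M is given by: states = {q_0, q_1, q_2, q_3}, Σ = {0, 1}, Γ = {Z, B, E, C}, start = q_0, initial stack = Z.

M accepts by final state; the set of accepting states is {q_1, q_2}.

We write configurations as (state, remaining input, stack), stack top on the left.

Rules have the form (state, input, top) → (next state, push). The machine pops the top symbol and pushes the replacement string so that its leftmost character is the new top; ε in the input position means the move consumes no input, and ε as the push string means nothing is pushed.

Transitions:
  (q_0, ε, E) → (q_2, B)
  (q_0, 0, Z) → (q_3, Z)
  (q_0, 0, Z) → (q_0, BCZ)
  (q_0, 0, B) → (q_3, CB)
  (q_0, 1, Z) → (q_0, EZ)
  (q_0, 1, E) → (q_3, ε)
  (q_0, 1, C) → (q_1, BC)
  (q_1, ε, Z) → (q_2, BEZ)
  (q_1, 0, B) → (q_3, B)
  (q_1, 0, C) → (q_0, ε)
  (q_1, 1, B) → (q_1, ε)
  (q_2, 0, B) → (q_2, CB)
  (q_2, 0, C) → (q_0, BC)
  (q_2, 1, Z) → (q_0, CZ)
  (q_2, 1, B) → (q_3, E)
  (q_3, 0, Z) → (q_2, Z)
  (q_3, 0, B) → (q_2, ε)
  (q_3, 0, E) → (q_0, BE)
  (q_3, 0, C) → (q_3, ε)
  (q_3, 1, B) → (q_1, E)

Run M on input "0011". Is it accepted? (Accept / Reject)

Accept

One accepting computation: (q_0, 0011, Z) ⊢ (q_3, 011, Z) ⊢ (q_2, 11, Z) ⊢ (q_0, 1, CZ) ⊢ (q_1, ε, BCZ)
All input consumed and state q_1 ∈ F.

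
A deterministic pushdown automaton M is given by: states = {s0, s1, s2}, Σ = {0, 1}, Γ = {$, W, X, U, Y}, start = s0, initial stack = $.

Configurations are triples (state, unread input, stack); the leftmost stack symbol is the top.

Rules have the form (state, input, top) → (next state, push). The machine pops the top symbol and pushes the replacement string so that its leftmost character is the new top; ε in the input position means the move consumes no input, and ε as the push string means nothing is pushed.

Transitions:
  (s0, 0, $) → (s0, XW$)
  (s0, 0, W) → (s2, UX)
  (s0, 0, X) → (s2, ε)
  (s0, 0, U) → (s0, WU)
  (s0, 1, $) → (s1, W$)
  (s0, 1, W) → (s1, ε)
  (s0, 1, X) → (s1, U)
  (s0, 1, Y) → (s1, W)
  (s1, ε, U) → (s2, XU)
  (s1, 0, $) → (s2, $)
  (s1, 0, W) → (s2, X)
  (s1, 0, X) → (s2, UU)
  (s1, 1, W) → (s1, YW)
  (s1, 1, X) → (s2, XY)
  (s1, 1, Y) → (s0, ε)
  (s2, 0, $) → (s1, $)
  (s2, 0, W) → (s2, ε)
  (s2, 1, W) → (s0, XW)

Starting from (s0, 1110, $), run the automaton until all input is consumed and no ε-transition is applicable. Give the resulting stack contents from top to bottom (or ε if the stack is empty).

UX$

(s0, 1110, $)
  read 1, top $: go to s1, push W$ → (s1, 110, W$)
  read 1, top W: go to s1, push YW → (s1, 10, YW$)
  read 1, top Y: go to s0, push ε → (s0, 0, W$)
  read 0, top W: go to s2, push UX → (s2, ε, UX$)
All input consumed in state s2 with stack UX$.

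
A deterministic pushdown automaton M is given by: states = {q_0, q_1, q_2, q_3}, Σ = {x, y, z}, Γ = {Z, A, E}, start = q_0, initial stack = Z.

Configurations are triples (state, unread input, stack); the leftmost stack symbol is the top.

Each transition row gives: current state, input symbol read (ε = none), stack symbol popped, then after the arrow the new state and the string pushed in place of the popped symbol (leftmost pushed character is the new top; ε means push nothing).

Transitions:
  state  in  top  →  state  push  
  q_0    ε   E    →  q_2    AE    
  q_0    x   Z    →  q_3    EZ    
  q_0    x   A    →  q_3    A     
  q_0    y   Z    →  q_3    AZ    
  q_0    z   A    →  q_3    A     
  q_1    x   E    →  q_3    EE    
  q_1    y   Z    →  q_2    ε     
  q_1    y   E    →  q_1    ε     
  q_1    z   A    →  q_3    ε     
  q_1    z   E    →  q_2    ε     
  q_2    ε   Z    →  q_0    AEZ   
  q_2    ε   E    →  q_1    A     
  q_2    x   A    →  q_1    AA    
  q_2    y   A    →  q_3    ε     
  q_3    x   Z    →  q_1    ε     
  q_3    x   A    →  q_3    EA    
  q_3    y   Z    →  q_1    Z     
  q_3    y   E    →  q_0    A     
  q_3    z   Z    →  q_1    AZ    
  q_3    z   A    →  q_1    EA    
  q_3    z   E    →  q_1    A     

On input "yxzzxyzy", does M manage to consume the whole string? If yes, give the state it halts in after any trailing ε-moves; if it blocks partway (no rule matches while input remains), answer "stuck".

stuck

(q_0, yxzzxyzy, Z) ⊢ (q_3, xzzxyzy, AZ) ⊢ (q_3, zzxyzy, EAZ) ⊢ (q_1, zxyzy, AAZ) ⊢ (q_3, xyzy, AZ) ⊢ (q_3, yzy, EAZ) ⊢ (q_0, zy, AAZ) ⊢ (q_3, y, AAZ)
No transition for (q_3, y, top A); M blocks with input y remaining.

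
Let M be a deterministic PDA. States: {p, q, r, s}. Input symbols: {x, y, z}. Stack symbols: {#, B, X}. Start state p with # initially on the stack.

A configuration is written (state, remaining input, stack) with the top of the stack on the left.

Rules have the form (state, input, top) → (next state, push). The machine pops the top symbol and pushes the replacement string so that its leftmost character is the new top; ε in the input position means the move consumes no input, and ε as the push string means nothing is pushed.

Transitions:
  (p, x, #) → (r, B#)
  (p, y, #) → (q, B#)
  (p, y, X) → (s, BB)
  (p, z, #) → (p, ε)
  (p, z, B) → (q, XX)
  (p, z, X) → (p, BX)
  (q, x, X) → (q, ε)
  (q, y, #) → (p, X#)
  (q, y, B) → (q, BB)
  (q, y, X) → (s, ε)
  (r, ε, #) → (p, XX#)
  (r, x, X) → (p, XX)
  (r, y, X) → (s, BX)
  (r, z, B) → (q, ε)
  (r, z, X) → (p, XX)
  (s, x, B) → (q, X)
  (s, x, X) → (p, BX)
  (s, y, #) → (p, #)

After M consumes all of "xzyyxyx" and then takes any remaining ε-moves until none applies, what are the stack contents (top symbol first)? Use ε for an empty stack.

(p, xzyyxyx, #) ⊢ (r, zyyxyx, B#) ⊢ (q, yyxyx, #) ⊢ (p, yxyx, X#) ⊢ (s, xyx, BB#) ⊢ (q, yx, XB#) ⊢ (s, x, B#) ⊢ (q, ε, X#)
All input consumed in state q with stack X#.

X#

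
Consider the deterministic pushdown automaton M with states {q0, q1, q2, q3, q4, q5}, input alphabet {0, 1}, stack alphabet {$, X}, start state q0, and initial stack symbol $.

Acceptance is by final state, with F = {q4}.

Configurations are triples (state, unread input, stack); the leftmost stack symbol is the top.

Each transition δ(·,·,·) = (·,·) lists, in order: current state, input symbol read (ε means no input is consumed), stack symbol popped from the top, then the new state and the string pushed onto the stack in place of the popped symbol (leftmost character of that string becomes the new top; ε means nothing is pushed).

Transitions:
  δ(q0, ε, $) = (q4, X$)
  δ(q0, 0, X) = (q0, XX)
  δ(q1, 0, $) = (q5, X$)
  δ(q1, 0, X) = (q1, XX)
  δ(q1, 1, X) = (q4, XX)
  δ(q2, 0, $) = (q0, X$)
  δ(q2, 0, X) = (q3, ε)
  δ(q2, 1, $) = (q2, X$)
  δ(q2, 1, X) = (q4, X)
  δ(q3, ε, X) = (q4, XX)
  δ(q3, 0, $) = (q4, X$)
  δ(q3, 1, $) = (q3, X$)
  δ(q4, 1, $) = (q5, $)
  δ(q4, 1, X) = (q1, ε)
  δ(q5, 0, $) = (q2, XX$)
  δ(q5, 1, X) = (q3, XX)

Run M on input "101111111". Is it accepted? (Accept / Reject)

(q0, 101111111, $)
  ε-move, top $: go to q4, push X$ → (q4, 101111111, X$)
  read 1, top X: go to q1, push ε → (q1, 01111111, $)
  read 0, top $: go to q5, push X$ → (q5, 1111111, X$)
  read 1, top X: go to q3, push XX → (q3, 111111, XX$)
  ε-move, top X: go to q4, push XX → (q4, 111111, XXX$)
  read 1, top X: go to q1, push ε → (q1, 11111, XX$)
  read 1, top X: go to q4, push XX → (q4, 1111, XXX$)
  read 1, top X: go to q1, push ε → (q1, 111, XX$)
  read 1, top X: go to q4, push XX → (q4, 11, XXX$)
  read 1, top X: go to q1, push ε → (q1, 1, XX$)
  read 1, top X: go to q4, push XX → (q4, ε, XXX$)
All input consumed; state q4 ∈ F.

Accept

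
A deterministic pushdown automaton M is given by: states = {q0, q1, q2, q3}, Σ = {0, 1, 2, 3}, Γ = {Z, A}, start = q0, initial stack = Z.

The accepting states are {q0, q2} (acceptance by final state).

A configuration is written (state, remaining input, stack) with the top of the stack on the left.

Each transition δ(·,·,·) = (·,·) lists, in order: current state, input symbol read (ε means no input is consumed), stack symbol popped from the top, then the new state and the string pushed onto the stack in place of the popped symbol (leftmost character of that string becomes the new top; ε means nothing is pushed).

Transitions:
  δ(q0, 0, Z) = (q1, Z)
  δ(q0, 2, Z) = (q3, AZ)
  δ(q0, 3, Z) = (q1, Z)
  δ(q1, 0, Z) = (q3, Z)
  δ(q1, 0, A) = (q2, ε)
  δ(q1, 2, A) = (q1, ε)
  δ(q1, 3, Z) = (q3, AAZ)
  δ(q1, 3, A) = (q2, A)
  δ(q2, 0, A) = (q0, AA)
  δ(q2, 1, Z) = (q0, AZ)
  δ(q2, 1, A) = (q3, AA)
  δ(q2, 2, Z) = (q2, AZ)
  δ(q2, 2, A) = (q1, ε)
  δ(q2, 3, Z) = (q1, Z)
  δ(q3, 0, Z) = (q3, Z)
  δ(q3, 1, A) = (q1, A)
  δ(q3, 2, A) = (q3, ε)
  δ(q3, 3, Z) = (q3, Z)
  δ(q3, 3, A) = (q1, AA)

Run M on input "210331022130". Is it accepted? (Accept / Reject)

Reject

(q0, 210331022130, Z)
  read 2, top Z: go to q3, push AZ → (q3, 10331022130, AZ)
  read 1, top A: go to q1, push A → (q1, 0331022130, AZ)
  read 0, top A: go to q2, push ε → (q2, 331022130, Z)
  read 3, top Z: go to q1, push Z → (q1, 31022130, Z)
  read 3, top Z: go to q3, push AAZ → (q3, 1022130, AAZ)
  read 1, top A: go to q1, push A → (q1, 022130, AAZ)
  read 0, top A: go to q2, push ε → (q2, 22130, AZ)
  read 2, top A: go to q1, push ε → (q1, 2130, Z)
No transition applies at (q1, 2130, Z); input not fully consumed.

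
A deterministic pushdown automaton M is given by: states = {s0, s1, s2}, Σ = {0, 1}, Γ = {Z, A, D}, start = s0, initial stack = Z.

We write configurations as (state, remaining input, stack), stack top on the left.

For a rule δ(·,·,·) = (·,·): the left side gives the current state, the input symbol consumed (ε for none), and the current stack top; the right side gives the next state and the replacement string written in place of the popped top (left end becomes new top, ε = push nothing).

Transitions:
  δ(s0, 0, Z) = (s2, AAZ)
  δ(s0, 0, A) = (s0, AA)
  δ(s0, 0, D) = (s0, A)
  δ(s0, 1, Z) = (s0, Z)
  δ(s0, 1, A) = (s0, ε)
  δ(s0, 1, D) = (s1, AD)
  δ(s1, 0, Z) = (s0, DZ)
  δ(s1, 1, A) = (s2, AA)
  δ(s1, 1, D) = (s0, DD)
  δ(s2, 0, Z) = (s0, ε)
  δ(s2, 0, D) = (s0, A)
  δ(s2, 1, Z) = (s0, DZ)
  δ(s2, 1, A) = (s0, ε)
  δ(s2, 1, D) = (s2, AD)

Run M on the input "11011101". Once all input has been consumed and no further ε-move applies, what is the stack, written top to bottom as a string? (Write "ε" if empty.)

(s0, 11011101, Z)
  read 1, top Z: go to s0, push Z → (s0, 1011101, Z)
  read 1, top Z: go to s0, push Z → (s0, 011101, Z)
  read 0, top Z: go to s2, push AAZ → (s2, 11101, AAZ)
  read 1, top A: go to s0, push ε → (s0, 1101, AZ)
  read 1, top A: go to s0, push ε → (s0, 101, Z)
  read 1, top Z: go to s0, push Z → (s0, 01, Z)
  read 0, top Z: go to s2, push AAZ → (s2, 1, AAZ)
  read 1, top A: go to s0, push ε → (s0, ε, AZ)
All input consumed in state s0 with stack AZ.

AZ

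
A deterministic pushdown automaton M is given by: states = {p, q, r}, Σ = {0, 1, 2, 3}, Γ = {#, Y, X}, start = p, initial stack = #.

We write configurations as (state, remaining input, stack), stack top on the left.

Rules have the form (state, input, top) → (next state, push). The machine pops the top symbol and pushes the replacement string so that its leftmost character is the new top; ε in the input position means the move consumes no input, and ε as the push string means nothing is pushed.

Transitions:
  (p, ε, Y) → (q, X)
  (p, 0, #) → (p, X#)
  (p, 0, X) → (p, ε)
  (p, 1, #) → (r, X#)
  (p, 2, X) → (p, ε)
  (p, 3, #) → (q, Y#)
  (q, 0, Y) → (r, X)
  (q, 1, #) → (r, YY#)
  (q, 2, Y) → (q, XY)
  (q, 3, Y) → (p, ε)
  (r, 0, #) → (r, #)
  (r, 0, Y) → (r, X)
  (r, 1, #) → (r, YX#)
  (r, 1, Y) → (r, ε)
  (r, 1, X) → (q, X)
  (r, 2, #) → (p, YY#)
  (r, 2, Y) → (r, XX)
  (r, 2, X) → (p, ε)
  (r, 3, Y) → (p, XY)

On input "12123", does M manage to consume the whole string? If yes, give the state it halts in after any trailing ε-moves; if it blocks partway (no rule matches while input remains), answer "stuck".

(p, 12123, #)
  read 1, top #: go to r, push X# → (r, 2123, X#)
  read 2, top X: go to p, push ε → (p, 123, #)
  read 1, top #: go to r, push X# → (r, 23, X#)
  read 2, top X: go to p, push ε → (p, 3, #)
  read 3, top #: go to q, push Y# → (q, ε, Y#)
All input consumed; M is in state q.

q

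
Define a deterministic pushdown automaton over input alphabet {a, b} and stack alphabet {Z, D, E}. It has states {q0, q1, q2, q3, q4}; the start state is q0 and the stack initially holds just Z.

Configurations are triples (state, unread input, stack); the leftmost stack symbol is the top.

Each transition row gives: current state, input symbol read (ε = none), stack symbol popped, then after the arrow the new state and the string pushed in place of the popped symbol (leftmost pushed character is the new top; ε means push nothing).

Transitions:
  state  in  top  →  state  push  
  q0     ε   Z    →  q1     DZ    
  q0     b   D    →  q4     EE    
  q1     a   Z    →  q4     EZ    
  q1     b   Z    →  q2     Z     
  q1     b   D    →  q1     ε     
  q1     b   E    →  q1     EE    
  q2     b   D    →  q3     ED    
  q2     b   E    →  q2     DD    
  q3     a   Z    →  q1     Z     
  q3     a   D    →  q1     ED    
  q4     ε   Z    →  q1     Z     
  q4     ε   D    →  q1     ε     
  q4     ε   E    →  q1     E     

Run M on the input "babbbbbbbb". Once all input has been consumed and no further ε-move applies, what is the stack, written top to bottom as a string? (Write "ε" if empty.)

(q0, babbbbbbbb, Z) ⊢ (q1, babbbbbbbb, DZ) ⊢ (q1, abbbbbbbb, Z) ⊢ (q4, bbbbbbbb, EZ) ⊢ (q1, bbbbbbbb, EZ) ⊢ (q1, bbbbbbb, EEZ) ⊢ (q1, bbbbbb, EEEZ) ⊢ (q1, bbbbb, EEEEZ) ⊢ (q1, bbbb, EEEEEZ) ⊢ (q1, bbb, EEEEEEZ) ⊢ (q1, bb, EEEEEEEZ) ⊢ (q1, b, EEEEEEEEZ) ⊢ (q1, ε, EEEEEEEEEZ)
All input consumed in state q1 with stack EEEEEEEEEZ.

EEEEEEEEEZ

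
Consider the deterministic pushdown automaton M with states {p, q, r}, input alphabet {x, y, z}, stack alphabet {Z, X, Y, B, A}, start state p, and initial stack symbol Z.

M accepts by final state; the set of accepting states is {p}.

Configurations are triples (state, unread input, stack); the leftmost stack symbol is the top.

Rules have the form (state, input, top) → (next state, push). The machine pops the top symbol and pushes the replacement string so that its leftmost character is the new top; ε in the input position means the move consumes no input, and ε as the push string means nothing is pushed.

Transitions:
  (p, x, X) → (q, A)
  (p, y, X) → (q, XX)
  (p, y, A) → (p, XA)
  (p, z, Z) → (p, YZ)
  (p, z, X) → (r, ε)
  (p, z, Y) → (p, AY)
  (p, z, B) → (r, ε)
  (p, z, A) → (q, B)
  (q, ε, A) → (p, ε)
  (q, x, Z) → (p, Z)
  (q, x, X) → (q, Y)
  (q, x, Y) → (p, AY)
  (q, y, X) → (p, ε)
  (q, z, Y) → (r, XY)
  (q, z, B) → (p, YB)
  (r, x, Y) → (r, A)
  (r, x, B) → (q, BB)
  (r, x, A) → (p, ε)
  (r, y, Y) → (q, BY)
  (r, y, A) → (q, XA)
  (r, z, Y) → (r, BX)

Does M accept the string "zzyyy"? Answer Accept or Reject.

Accept

(p, zzyyy, Z)
  read z, top Z: go to p, push YZ → (p, zyyy, YZ)
  read z, top Y: go to p, push AY → (p, yyy, AYZ)
  read y, top A: go to p, push XA → (p, yy, XAYZ)
  read y, top X: go to q, push XX → (q, y, XXAYZ)
  read y, top X: go to p, push ε → (p, ε, XAYZ)
All input consumed; state p ∈ F.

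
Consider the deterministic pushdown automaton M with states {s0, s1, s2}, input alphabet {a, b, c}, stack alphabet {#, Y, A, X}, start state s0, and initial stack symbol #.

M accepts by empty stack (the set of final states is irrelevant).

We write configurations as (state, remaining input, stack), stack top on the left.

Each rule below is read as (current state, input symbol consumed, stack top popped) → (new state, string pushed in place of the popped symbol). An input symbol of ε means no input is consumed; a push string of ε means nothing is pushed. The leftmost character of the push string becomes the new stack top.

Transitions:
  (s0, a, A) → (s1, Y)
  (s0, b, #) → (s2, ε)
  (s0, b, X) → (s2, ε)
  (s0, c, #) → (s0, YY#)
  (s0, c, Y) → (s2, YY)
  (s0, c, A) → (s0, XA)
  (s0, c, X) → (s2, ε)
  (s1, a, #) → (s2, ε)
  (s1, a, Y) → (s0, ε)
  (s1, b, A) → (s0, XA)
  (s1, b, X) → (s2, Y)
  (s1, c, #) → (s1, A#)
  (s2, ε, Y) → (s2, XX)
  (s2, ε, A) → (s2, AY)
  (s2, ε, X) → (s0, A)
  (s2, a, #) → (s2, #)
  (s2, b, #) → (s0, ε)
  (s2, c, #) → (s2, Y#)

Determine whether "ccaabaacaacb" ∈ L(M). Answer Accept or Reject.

(s0, ccaabaacaacb, #)
  read c, top #: go to s0, push YY# → (s0, caabaacaacb, YY#)
  read c, top Y: go to s2, push YY → (s2, aabaacaacb, YYY#)
  ε-move, top Y: go to s2, push XX → (s2, aabaacaacb, XXYY#)
  ε-move, top X: go to s0, push A → (s0, aabaacaacb, AXYY#)
  read a, top A: go to s1, push Y → (s1, abaacaacb, YXYY#)
  read a, top Y: go to s0, push ε → (s0, baacaacb, XYY#)
  read b, top X: go to s2, push ε → (s2, aacaacb, YY#)
  ε-move, top Y: go to s2, push XX → (s2, aacaacb, XXY#)
  ε-move, top X: go to s0, push A → (s0, aacaacb, AXY#)
  read a, top A: go to s1, push Y → (s1, acaacb, YXY#)
  read a, top Y: go to s0, push ε → (s0, caacb, XY#)
  read c, top X: go to s2, push ε → (s2, aacb, Y#)
  ε-move, top Y: go to s2, push XX → (s2, aacb, XX#)
  ε-move, top X: go to s0, push A → (s0, aacb, AX#)
  read a, top A: go to s1, push Y → (s1, acb, YX#)
  read a, top Y: go to s0, push ε → (s0, cb, X#)
  read c, top X: go to s2, push ε → (s2, b, #)
  read b, top #: go to s0, push ε → (s0, ε, ε)
All input consumed and the stack is empty.

Accept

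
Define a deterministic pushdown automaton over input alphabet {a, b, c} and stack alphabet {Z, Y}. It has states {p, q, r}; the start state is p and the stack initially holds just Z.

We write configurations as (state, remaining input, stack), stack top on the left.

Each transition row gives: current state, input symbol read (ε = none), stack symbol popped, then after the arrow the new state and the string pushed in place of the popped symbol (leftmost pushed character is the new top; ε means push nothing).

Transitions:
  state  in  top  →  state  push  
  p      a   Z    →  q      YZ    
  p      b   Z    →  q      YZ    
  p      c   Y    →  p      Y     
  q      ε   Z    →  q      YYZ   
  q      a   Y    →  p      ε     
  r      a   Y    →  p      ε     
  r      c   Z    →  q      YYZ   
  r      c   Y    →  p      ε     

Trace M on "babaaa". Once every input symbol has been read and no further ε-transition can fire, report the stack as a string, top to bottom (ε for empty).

Z

(p, babaaa, Z)
  read b, top Z: go to q, push YZ → (q, abaaa, YZ)
  read a, top Y: go to p, push ε → (p, baaa, Z)
  read b, top Z: go to q, push YZ → (q, aaa, YZ)
  read a, top Y: go to p, push ε → (p, aa, Z)
  read a, top Z: go to q, push YZ → (q, a, YZ)
  read a, top Y: go to p, push ε → (p, ε, Z)
All input consumed in state p with stack Z.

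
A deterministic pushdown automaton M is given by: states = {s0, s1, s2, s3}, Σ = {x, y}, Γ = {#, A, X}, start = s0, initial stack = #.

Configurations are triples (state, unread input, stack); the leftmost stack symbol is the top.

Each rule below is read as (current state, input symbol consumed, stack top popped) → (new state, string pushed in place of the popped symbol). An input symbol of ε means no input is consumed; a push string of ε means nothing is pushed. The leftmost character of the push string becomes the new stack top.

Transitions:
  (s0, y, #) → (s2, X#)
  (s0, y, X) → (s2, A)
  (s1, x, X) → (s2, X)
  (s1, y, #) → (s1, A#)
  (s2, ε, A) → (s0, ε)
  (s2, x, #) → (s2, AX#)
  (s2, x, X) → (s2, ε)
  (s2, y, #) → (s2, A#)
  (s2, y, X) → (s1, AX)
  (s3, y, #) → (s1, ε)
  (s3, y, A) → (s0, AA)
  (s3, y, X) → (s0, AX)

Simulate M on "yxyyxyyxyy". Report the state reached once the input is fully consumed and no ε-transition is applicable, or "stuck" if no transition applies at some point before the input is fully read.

(s0, yxyyxyyxyy, #)
  read y, top #: go to s2, push X# → (s2, xyyxyyxyy, X#)
  read x, top X: go to s2, push ε → (s2, yyxyyxyy, #)
  read y, top #: go to s2, push A# → (s2, yxyyxyy, A#)
  ε-move, top A: go to s0, push ε → (s0, yxyyxyy, #)
  read y, top #: go to s2, push X# → (s2, xyyxyy, X#)
  read x, top X: go to s2, push ε → (s2, yyxyy, #)
  read y, top #: go to s2, push A# → (s2, yxyy, A#)
  ε-move, top A: go to s0, push ε → (s0, yxyy, #)
  read y, top #: go to s2, push X# → (s2, xyy, X#)
  read x, top X: go to s2, push ε → (s2, yy, #)
  read y, top #: go to s2, push A# → (s2, y, A#)
  ε-move, top A: go to s0, push ε → (s0, y, #)
  read y, top #: go to s2, push X# → (s2, ε, X#)
All input consumed; M is in state s2.

s2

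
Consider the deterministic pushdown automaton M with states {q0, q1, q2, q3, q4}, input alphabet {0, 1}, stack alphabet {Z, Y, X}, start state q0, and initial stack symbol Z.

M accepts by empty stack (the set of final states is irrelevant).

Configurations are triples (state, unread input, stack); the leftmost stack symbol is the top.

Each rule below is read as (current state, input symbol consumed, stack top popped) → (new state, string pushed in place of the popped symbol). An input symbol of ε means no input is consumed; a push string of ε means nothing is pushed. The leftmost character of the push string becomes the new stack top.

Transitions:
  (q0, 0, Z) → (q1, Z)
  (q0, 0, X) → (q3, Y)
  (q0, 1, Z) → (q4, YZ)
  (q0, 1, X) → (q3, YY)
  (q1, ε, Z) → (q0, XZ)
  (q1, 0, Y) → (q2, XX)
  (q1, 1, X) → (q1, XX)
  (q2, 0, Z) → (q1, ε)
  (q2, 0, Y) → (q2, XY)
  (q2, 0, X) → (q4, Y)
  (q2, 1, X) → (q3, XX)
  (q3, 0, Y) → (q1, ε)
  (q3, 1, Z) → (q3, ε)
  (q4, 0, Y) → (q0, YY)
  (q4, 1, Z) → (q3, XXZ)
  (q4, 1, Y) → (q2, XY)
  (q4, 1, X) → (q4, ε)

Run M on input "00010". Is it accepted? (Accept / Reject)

(q0, 00010, Z)
  read 0, top Z: go to q1, push Z → (q1, 0010, Z)
  ε-move, top Z: go to q0, push XZ → (q0, 0010, XZ)
  read 0, top X: go to q3, push Y → (q3, 010, YZ)
  read 0, top Y: go to q1, push ε → (q1, 10, Z)
  ε-move, top Z: go to q0, push XZ → (q0, 10, XZ)
  read 1, top X: go to q3, push YY → (q3, 0, YYZ)
  read 0, top Y: go to q1, push ε → (q1, ε, YZ)
All input consumed; stack is YZ, not empty, and no further ε-move applies.

Reject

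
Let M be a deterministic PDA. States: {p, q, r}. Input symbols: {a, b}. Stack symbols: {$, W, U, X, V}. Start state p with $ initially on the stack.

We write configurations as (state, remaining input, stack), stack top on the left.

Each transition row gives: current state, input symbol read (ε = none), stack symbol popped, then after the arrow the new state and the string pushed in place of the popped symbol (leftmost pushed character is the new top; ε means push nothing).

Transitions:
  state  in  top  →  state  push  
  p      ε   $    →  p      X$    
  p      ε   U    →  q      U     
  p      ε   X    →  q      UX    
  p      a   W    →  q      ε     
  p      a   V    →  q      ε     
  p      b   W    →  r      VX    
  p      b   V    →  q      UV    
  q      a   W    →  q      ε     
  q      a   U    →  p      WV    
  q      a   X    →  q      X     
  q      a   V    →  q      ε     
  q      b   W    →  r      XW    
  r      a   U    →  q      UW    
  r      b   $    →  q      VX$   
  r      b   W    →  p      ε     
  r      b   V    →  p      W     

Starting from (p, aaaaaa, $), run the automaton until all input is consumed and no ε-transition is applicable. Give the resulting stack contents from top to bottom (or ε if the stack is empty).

X$

(p, aaaaaa, $) ⊢ (p, aaaaaa, X$) ⊢ (q, aaaaaa, UX$) ⊢ (p, aaaaa, WVX$) ⊢ (q, aaaa, VX$) ⊢ (q, aaa, X$) ⊢ (q, aa, X$) ⊢ (q, a, X$) ⊢ (q, ε, X$)
All input consumed in state q with stack X$.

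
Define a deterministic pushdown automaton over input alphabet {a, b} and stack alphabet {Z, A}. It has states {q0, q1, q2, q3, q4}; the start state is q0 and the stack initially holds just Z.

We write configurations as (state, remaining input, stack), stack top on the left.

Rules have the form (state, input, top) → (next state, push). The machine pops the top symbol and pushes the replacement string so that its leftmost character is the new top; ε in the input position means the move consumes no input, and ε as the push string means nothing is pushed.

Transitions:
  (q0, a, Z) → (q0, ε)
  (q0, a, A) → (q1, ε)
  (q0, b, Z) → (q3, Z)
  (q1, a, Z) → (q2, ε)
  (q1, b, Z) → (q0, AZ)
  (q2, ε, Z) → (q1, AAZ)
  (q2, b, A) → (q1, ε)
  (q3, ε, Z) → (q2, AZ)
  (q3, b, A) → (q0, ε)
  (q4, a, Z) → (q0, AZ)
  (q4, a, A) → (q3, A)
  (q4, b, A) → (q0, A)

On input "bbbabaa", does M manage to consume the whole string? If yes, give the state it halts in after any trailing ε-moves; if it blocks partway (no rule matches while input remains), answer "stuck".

q2

(q0, bbbabaa, Z)
  read b, top Z: go to q3, push Z → (q3, bbabaa, Z)
  ε-move, top Z: go to q2, push AZ → (q2, bbabaa, AZ)
  read b, top A: go to q1, push ε → (q1, babaa, Z)
  read b, top Z: go to q0, push AZ → (q0, abaa, AZ)
  read a, top A: go to q1, push ε → (q1, baa, Z)
  read b, top Z: go to q0, push AZ → (q0, aa, AZ)
  read a, top A: go to q1, push ε → (q1, a, Z)
  read a, top Z: go to q2, push ε → (q2, ε, ε)
All input consumed; M is in state q2.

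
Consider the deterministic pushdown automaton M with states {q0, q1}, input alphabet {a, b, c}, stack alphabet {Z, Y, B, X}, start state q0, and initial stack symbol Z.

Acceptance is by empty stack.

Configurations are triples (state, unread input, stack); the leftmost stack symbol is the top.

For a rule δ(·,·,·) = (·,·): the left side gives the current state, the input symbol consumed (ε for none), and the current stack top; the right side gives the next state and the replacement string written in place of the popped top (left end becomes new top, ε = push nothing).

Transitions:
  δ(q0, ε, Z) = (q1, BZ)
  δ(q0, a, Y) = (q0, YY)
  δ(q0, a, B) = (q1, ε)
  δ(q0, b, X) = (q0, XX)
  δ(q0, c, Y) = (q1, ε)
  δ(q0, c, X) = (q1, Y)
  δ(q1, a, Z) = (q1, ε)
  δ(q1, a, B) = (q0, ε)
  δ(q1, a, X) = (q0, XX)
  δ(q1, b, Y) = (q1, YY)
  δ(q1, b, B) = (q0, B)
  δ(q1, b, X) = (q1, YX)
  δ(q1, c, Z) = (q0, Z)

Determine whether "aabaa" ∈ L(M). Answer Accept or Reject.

Accept

(q0, aabaa, Z)
  ε-move, top Z: go to q1, push BZ → (q1, aabaa, BZ)
  read a, top B: go to q0, push ε → (q0, abaa, Z)
  ε-move, top Z: go to q1, push BZ → (q1, abaa, BZ)
  read a, top B: go to q0, push ε → (q0, baa, Z)
  ε-move, top Z: go to q1, push BZ → (q1, baa, BZ)
  read b, top B: go to q0, push B → (q0, aa, BZ)
  read a, top B: go to q1, push ε → (q1, a, Z)
  read a, top Z: go to q1, push ε → (q1, ε, ε)
All input consumed and the stack is empty.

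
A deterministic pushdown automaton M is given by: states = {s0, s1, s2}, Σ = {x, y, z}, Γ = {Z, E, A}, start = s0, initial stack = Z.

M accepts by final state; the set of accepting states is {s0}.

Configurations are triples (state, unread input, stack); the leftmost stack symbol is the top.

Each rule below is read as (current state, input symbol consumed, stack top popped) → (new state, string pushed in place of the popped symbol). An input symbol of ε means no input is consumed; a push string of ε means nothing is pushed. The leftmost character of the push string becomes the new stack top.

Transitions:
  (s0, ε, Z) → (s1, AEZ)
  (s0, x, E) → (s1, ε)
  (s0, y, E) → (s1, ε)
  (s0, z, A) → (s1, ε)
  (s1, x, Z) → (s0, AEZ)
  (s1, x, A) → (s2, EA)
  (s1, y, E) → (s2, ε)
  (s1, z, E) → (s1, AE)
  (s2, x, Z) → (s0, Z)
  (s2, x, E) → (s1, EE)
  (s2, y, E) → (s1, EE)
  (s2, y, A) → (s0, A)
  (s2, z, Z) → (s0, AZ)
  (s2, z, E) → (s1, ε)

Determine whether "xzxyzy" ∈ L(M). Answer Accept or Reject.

Reject

(s0, xzxyzy, Z) ⊢ (s1, xzxyzy, AEZ) ⊢ (s2, zxyzy, EAEZ) ⊢ (s1, xyzy, AEZ) ⊢ (s2, yzy, EAEZ) ⊢ (s1, zy, EEAEZ) ⊢ (s1, y, AEEAEZ)
No transition applies at (s1, y, AEEAEZ); input not fully consumed.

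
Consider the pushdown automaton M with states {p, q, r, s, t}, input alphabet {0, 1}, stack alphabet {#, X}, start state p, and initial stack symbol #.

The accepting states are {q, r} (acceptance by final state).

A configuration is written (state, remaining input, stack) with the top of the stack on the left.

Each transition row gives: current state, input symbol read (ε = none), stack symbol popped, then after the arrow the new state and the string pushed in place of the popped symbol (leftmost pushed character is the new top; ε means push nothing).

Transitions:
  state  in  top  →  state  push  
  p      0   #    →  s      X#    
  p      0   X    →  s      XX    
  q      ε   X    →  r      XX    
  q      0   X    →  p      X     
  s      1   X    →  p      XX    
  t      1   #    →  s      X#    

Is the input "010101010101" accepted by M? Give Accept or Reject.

No computation consumes all input and reaches a final state.

Reject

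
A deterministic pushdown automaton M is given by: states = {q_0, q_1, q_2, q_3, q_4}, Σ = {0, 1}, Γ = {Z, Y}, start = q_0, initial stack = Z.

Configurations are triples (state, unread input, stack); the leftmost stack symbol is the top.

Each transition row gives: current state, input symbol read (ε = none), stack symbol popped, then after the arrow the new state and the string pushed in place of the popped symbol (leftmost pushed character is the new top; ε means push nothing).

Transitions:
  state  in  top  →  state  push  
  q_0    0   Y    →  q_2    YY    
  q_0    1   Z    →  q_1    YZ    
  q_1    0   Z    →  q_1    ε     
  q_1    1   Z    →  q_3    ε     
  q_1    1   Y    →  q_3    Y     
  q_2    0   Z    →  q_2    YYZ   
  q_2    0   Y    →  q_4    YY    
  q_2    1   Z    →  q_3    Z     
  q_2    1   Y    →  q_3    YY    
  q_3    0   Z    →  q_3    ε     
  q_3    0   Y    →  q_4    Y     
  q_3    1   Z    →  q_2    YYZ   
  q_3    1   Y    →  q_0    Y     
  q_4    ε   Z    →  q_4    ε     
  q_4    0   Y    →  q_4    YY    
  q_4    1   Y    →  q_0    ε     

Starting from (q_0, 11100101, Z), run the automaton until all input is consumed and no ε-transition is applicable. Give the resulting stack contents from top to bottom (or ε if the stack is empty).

(q_0, 11100101, Z)
  read 1, top Z: go to q_1, push YZ → (q_1, 1100101, YZ)
  read 1, top Y: go to q_3, push Y → (q_3, 100101, YZ)
  read 1, top Y: go to q_0, push Y → (q_0, 00101, YZ)
  read 0, top Y: go to q_2, push YY → (q_2, 0101, YYZ)
  read 0, top Y: go to q_4, push YY → (q_4, 101, YYYZ)
  read 1, top Y: go to q_0, push ε → (q_0, 01, YYZ)
  read 0, top Y: go to q_2, push YY → (q_2, 1, YYYZ)
  read 1, top Y: go to q_3, push YY → (q_3, ε, YYYYZ)
All input consumed in state q_3 with stack YYYYZ.

YYYYZ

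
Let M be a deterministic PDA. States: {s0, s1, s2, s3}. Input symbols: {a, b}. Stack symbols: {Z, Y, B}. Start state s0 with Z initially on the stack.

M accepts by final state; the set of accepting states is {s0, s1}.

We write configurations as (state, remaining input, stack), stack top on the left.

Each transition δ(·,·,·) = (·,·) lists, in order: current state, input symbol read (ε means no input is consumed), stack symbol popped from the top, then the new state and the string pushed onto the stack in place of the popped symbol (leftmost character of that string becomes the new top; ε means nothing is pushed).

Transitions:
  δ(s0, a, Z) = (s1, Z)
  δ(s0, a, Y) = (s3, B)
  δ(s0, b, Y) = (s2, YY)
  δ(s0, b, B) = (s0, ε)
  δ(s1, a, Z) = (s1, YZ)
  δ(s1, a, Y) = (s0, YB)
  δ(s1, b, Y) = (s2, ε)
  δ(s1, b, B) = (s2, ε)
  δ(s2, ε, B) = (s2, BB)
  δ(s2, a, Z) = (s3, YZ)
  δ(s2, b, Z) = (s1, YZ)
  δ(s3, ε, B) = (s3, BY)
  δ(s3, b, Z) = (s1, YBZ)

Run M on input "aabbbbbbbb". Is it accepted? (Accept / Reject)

(s0, aabbbbbbbb, Z) ⊢ (s1, abbbbbbbb, Z) ⊢ (s1, bbbbbbbb, YZ) ⊢ (s2, bbbbbbb, Z) ⊢ (s1, bbbbbb, YZ) ⊢ (s2, bbbbb, Z) ⊢ (s1, bbbb, YZ) ⊢ (s2, bbb, Z) ⊢ (s1, bb, YZ) ⊢ (s2, b, Z) ⊢ (s1, ε, YZ)
All input consumed; state s1 ∈ F.

Accept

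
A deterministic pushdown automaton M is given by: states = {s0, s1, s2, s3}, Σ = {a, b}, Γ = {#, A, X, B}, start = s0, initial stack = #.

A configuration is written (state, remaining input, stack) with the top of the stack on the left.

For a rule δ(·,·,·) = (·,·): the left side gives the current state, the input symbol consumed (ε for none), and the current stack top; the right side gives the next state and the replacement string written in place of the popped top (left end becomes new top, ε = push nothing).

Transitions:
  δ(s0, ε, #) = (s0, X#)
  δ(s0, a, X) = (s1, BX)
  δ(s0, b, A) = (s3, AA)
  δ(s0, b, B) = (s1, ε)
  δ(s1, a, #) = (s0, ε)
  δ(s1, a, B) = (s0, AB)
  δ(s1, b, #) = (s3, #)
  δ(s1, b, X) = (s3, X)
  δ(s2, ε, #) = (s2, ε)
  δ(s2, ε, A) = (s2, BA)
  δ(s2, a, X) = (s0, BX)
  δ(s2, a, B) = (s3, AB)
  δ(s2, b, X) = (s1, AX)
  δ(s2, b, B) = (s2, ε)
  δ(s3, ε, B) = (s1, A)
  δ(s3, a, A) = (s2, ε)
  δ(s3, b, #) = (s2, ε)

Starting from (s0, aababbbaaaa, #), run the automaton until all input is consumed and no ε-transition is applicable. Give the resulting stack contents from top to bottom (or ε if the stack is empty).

(s0, aababbbaaaa, #)
  ε-move, top #: go to s0, push X# → (s0, aababbbaaaa, X#)
  read a, top X: go to s1, push BX → (s1, ababbbaaaa, BX#)
  read a, top B: go to s0, push AB → (s0, babbbaaaa, ABX#)
  read b, top A: go to s3, push AA → (s3, abbbaaaa, AABX#)
  read a, top A: go to s2, push ε → (s2, bbbaaaa, ABX#)
  ε-move, top A: go to s2, push BA → (s2, bbbaaaa, BABX#)
  read b, top B: go to s2, push ε → (s2, bbaaaa, ABX#)
  ε-move, top A: go to s2, push BA → (s2, bbaaaa, BABX#)
  read b, top B: go to s2, push ε → (s2, baaaa, ABX#)
  ε-move, top A: go to s2, push BA → (s2, baaaa, BABX#)
  read b, top B: go to s2, push ε → (s2, aaaa, ABX#)
  ε-move, top A: go to s2, push BA → (s2, aaaa, BABX#)
  read a, top B: go to s3, push AB → (s3, aaa, ABABX#)
  read a, top A: go to s2, push ε → (s2, aa, BABX#)
  read a, top B: go to s3, push AB → (s3, a, ABABX#)
  read a, top A: go to s2, push ε → (s2, ε, BABX#)
All input consumed in state s2 with stack BABX#.

BABX#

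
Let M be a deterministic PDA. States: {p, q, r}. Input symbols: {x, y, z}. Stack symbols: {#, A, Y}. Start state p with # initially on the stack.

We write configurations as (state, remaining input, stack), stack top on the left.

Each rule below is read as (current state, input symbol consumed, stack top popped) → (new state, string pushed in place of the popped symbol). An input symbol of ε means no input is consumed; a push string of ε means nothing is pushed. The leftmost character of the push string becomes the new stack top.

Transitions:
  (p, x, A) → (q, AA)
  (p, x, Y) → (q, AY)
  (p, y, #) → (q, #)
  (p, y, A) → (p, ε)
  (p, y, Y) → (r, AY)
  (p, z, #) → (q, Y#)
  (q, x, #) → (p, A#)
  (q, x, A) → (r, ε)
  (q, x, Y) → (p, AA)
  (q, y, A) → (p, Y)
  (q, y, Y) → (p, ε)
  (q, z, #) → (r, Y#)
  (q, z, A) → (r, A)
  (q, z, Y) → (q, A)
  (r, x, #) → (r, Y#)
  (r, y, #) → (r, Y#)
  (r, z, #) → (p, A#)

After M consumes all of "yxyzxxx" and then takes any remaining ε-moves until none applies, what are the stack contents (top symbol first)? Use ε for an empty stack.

(p, yxyzxxx, #)
  read y, top #: go to q, push # → (q, xyzxxx, #)
  read x, top #: go to p, push A# → (p, yzxxx, A#)
  read y, top A: go to p, push ε → (p, zxxx, #)
  read z, top #: go to q, push Y# → (q, xxx, Y#)
  read x, top Y: go to p, push AA → (p, xx, AA#)
  read x, top A: go to q, push AA → (q, x, AAA#)
  read x, top A: go to r, push ε → (r, ε, AA#)
All input consumed in state r with stack AA#.

AA#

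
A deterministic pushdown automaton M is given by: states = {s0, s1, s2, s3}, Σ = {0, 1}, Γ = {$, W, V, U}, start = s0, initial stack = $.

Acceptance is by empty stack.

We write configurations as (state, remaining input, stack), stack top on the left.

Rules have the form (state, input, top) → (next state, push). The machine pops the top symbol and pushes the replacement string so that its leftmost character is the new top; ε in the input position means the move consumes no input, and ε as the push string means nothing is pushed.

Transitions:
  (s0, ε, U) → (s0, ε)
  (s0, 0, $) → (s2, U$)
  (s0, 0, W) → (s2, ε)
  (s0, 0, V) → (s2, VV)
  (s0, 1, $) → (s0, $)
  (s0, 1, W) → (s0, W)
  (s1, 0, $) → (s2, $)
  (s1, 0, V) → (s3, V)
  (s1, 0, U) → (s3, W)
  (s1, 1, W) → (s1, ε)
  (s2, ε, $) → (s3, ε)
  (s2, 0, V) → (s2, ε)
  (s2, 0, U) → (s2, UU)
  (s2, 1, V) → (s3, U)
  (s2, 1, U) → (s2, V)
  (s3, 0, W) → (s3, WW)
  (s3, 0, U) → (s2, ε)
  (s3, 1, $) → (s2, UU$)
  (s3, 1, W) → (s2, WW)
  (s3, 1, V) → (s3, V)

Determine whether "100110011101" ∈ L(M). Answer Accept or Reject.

(s0, 100110011101, $) ⊢ (s0, 00110011101, $) ⊢ (s2, 0110011101, U$) ⊢ (s2, 110011101, UU$) ⊢ (s2, 10011101, VU$) ⊢ (s3, 0011101, UU$) ⊢ (s2, 011101, U$) ⊢ (s2, 11101, UU$) ⊢ (s2, 1101, VU$) ⊢ (s3, 101, UU$)
No transition applies at (s3, 101, UU$); input not fully consumed.

Reject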